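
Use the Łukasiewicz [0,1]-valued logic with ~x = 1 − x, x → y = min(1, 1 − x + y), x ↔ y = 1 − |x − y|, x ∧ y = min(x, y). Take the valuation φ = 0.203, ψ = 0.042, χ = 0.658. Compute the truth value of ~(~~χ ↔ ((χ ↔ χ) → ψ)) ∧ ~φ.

~χ = 1 − 0.658 = 0.342
~~χ = 1 − 0.342 = 0.658
χ ↔ χ = 1 − |0.658 − 0.658| = 1 − 0.000 = 1.000
(χ ↔ χ) → ψ = min(1, 1 − 1.000 + 0.042) = min(1, 0.042) = 0.042
~~χ ↔ ((χ ↔ χ) → ψ) = 1 − |0.658 − 0.042| = 1 − 0.616 = 0.384
~(~~χ ↔ ((χ ↔ χ) → ψ)) = 1 − 0.384 = 0.616
~φ = 1 − 0.203 = 0.797
~(~~χ ↔ ((χ ↔ χ) → ψ)) ∧ ~φ = min(0.616, 0.797) = 0.616

0.616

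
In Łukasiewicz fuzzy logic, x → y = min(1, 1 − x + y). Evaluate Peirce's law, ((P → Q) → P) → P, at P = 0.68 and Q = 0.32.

P → Q = min(1, 1 − 0.68 + 0.32) = min(1, 0.64) = 0.64
(P → Q) → P = min(1, 1 − 0.64 + 0.68) = min(1, 1.04) = 1.00
((P → Q) → P) → P = min(1, 1 − 1.00 + 0.68) = min(1, 0.68) = 0.68
(The value 0.68 < 1 shows this instance is not satisfied; not a Ł∞-tautology in general.)

0.68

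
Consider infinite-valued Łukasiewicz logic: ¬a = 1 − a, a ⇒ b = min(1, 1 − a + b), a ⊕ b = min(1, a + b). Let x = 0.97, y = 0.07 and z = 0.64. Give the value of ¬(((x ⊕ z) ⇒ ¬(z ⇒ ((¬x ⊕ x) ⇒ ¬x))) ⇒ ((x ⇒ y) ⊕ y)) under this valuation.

x ⊕ z = min(1, 0.97 + 0.64) = min(1, 1.61) = 1.00
¬x = 1 − 0.97 = 0.03
¬x ⊕ x = min(1, 0.03 + 0.97) = min(1, 1.00) = 1.00
(¬x ⊕ x) ⇒ ¬x = min(1, 1 − 1.00 + 0.03) = min(1, 0.03) = 0.03
z ⇒ ((¬x ⊕ x) ⇒ ¬x) = min(1, 1 − 0.64 + 0.03) = min(1, 0.39) = 0.39
¬(z ⇒ ((¬x ⊕ x) ⇒ ¬x)) = 1 − 0.39 = 0.61
(x ⊕ z) ⇒ ¬(z ⇒ ((¬x ⊕ x) ⇒ ¬x)) = min(1, 1 − 1.00 + 0.61) = min(1, 0.61) = 0.61
x ⇒ y = min(1, 1 − 0.97 + 0.07) = min(1, 0.10) = 0.10
(x ⇒ y) ⊕ y = min(1, 0.10 + 0.07) = min(1, 0.17) = 0.17
((x ⊕ z) ⇒ ¬(z ⇒ ((¬x ⊕ x) ⇒ ¬x))) ⇒ ((x ⇒ y) ⊕ y) = min(1, 1 − 0.61 + 0.17) = min(1, 0.56) = 0.56
¬(((x ⊕ z) ⇒ ¬(z ⇒ ((¬x ⊕ x) ⇒ ¬x))) ⇒ ((x ⇒ y) ⊕ y)) = 1 − 0.56 = 0.44

0.44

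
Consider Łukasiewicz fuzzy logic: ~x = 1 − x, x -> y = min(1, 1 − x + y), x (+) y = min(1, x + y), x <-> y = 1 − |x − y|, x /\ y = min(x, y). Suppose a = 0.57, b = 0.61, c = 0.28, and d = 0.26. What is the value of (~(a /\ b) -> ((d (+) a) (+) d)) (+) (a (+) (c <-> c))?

a /\ b = min(0.57, 0.61) = 0.57
~(a /\ b) = 1 − 0.57 = 0.43
d (+) a = min(1, 0.26 + 0.57) = min(1, 0.83) = 0.83
(d (+) a) (+) d = min(1, 0.83 + 0.26) = min(1, 1.09) = 1.00
~(a /\ b) -> ((d (+) a) (+) d) = min(1, 1 − 0.43 + 1.00) = min(1, 1.57) = 1.00
c <-> c = 1 − |0.28 − 0.28| = 1 − 0.00 = 1.00
a (+) (c <-> c) = min(1, 0.57 + 1.00) = min(1, 1.57) = 1.00
(~(a /\ b) -> ((d (+) a) (+) d)) (+) (a (+) (c <-> c)) = min(1, 1.00 + 1.00) = min(1, 2.00) = 1.00

1.00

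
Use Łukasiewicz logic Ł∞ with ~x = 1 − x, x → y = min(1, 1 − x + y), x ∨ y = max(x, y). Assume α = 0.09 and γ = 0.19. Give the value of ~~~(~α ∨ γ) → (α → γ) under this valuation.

1.00

~α = 1 − 0.09 = 0.91
~α ∨ γ = max(0.91, 0.19) = 0.91
~(~α ∨ γ) = 1 − 0.91 = 0.09
~~(~α ∨ γ) = 1 − 0.09 = 0.91
~~~(~α ∨ γ) = 1 − 0.91 = 0.09
α → γ = min(1, 1 − 0.09 + 0.19) = min(1, 1.10) = 1.00
~~~(~α ∨ γ) → (α → γ) = min(1, 1 − 0.09 + 1.00) = min(1, 1.91) = 1.00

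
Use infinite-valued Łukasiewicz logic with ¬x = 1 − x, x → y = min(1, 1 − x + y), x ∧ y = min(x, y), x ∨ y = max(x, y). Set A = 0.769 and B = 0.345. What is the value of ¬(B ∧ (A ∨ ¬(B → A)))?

B → A = min(1, 1 − 0.345 + 0.769) = min(1, 1.424) = 1.000
¬(B → A) = 1 − 1.000 = 0.000
A ∨ ¬(B → A) = max(0.769, 0.000) = 0.769
B ∧ (A ∨ ¬(B → A)) = min(0.345, 0.769) = 0.345
¬(B ∧ (A ∨ ¬(B → A))) = 1 − 0.345 = 0.655

0.655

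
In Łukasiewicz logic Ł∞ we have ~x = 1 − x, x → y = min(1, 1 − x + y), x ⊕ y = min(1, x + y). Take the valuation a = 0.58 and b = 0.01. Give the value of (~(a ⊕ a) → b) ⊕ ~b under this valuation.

a ⊕ a = min(1, 0.58 + 0.58) = min(1, 1.16) = 1.00
~(a ⊕ a) = 1 − 1.00 = 0.00
~(a ⊕ a) → b = min(1, 1 − 0.00 + 0.01) = min(1, 1.01) = 1.00
~b = 1 − 0.01 = 0.99
(~(a ⊕ a) → b) ⊕ ~b = min(1, 1.00 + 0.99) = min(1, 1.99) = 1.00

1.00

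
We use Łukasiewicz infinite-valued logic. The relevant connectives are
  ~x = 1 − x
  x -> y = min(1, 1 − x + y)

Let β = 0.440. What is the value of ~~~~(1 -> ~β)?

0.560

~β = 1 − 0.440 = 0.560
1 -> ~β = min(1, 1 − 1.000 + 0.560) = min(1, 0.560) = 0.560
~(1 -> ~β) = 1 − 0.560 = 0.440
~~(1 -> ~β) = 1 − 0.440 = 0.560
~~~(1 -> ~β) = 1 − 0.560 = 0.440
~~~~(1 -> ~β) = 1 − 0.440 = 0.560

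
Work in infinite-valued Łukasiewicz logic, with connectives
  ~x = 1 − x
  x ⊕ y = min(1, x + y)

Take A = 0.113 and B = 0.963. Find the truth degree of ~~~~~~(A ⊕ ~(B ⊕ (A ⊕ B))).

0.113

A ⊕ B = min(1, 0.113 + 0.963) = min(1, 1.076) = 1.000
B ⊕ (A ⊕ B) = min(1, 0.963 + 1.000) = min(1, 1.963) = 1.000
~(B ⊕ (A ⊕ B)) = 1 − 1.000 = 0.000
A ⊕ ~(B ⊕ (A ⊕ B)) = min(1, 0.113 + 0.000) = min(1, 0.113) = 0.113
~(A ⊕ ~(B ⊕ (A ⊕ B))) = 1 − 0.113 = 0.887
~~(A ⊕ ~(B ⊕ (A ⊕ B))) = 1 − 0.887 = 0.113
~~~(A ⊕ ~(B ⊕ (A ⊕ B))) = 1 − 0.113 = 0.887
~~~~(A ⊕ ~(B ⊕ (A ⊕ B))) = 1 − 0.887 = 0.113
~~~~~(A ⊕ ~(B ⊕ (A ⊕ B))) = 1 − 0.113 = 0.887
~~~~~~(A ⊕ ~(B ⊕ (A ⊕ B))) = 1 − 0.887 = 0.113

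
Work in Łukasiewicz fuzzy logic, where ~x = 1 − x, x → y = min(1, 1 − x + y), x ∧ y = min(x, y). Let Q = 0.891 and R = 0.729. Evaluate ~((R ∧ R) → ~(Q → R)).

0.567

R ∧ R = min(0.729, 0.729) = 0.729
Q → R = min(1, 1 − 0.891 + 0.729) = min(1, 0.838) = 0.838
~(Q → R) = 1 − 0.838 = 0.162
(R ∧ R) → ~(Q → R) = min(1, 1 − 0.729 + 0.162) = min(1, 0.433) = 0.433
~((R ∧ R) → ~(Q → R)) = 1 − 0.433 = 0.567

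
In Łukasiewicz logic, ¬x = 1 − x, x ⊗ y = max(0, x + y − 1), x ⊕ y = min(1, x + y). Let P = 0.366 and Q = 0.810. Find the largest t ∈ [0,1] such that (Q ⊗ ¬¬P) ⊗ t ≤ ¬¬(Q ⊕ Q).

1.000

¬P = 1 − 0.366 = 0.634
¬¬P = 1 − 0.634 = 0.366
Q ⊗ ¬¬P = max(0, 0.810 + 0.366 − 1) = max(0, 0.176) = 0.176
So the left factor is Q ⊗ ¬¬P = 0.176.
Q ⊕ Q = min(1, 0.810 + 0.810) = min(1, 1.620) = 1.000
¬(Q ⊕ Q) = 1 − 1.000 = 0.000
¬¬(Q ⊕ Q) = 1 − 0.000 = 1.000
So the right-hand bound is ¬¬(Q ⊕ Q) = 1.000.
The residuum of the Łukasiewicz t-norm gives the supremum: min(1, 1 − 0.176 + 1.000).
1 − 0.176 + 1.000 = 1.824, so t = min(1, 1.824) = 1.000.
Check: 0.176 ⊗ 1.000 = max(0, 0.176) = 0.176 ≤ 1.000.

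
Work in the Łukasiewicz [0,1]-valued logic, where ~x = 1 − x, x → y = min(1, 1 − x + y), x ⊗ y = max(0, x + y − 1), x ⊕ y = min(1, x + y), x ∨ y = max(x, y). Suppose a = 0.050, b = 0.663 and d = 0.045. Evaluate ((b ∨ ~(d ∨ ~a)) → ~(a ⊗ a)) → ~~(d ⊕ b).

0.708

~a = 1 − 0.050 = 0.950
d ∨ ~a = max(0.045, 0.950) = 0.950
~(d ∨ ~a) = 1 − 0.950 = 0.050
b ∨ ~(d ∨ ~a) = max(0.663, 0.050) = 0.663
a ⊗ a = max(0, 0.050 + 0.050 − 1) = max(0, -0.900) = 0.000
~(a ⊗ a) = 1 − 0.000 = 1.000
(b ∨ ~(d ∨ ~a)) → ~(a ⊗ a) = min(1, 1 − 0.663 + 1.000) = min(1, 1.337) = 1.000
d ⊕ b = min(1, 0.045 + 0.663) = min(1, 0.708) = 0.708
~(d ⊕ b) = 1 − 0.708 = 0.292
~~(d ⊕ b) = 1 − 0.292 = 0.708
((b ∨ ~(d ∨ ~a)) → ~(a ⊗ a)) → ~~(d ⊕ b) = min(1, 1 − 1.000 + 0.708) = min(1, 0.708) = 0.708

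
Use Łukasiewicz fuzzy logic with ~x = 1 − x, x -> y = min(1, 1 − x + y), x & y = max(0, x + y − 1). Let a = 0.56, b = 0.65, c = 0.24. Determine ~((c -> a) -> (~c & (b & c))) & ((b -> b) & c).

0.24

c -> a = min(1, 1 − 0.24 + 0.56) = min(1, 1.32) = 1.00
~c = 1 − 0.24 = 0.76
b & c = max(0, 0.65 + 0.24 − 1) = max(0, -0.11) = 0.00
~c & (b & c) = max(0, 0.76 + 0.00 − 1) = max(0, -0.24) = 0.00
(c -> a) -> (~c & (b & c)) = min(1, 1 − 1.00 + 0.00) = min(1, 0.00) = 0.00
~((c -> a) -> (~c & (b & c))) = 1 − 0.00 = 1.00
b -> b = min(1, 1 − 0.65 + 0.65) = min(1, 1.00) = 1.00
(b -> b) & c = max(0, 1.00 + 0.24 − 1) = max(0, 0.24) = 0.24
~((c -> a) -> (~c & (b & c))) & ((b -> b) & c) = max(0, 1.00 + 0.24 − 1) = max(0, 0.24) = 0.24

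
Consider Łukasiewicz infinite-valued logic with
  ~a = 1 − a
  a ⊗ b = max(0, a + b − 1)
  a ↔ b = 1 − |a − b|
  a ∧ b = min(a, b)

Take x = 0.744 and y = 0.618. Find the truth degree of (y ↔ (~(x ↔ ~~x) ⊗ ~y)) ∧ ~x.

0.256

~x = 1 − 0.744 = 0.256
~~x = 1 − 0.256 = 0.744
x ↔ ~~x = 1 − |0.744 − 0.744| = 1 − 0.000 = 1.000
~(x ↔ ~~x) = 1 − 1.000 = 0.000
~y = 1 − 0.618 = 0.382
~(x ↔ ~~x) ⊗ ~y = max(0, 0.000 + 0.382 − 1) = max(0, -0.618) = 0.000
y ↔ (~(x ↔ ~~x) ⊗ ~y) = 1 − |0.618 − 0.000| = 1 − 0.618 = 0.382
(y ↔ (~(x ↔ ~~x) ⊗ ~y)) ∧ ~x = min(0.382, 0.256) = 0.256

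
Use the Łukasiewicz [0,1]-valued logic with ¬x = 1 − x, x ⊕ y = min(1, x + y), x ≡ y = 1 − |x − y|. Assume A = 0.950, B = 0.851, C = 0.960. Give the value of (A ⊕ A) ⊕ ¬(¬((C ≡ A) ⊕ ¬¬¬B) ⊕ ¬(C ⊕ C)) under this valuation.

A ⊕ A = min(1, 0.950 + 0.950) = min(1, 1.900) = 1.000
C ≡ A = 1 − |0.960 − 0.950| = 1 − 0.010 = 0.990
¬B = 1 − 0.851 = 0.149
¬¬B = 1 − 0.149 = 0.851
¬¬¬B = 1 − 0.851 = 0.149
(C ≡ A) ⊕ ¬¬¬B = min(1, 0.990 + 0.149) = min(1, 1.139) = 1.000
¬((C ≡ A) ⊕ ¬¬¬B) = 1 − 1.000 = 0.000
C ⊕ C = min(1, 0.960 + 0.960) = min(1, 1.920) = 1.000
¬(C ⊕ C) = 1 − 1.000 = 0.000
¬((C ≡ A) ⊕ ¬¬¬B) ⊕ ¬(C ⊕ C) = min(1, 0.000 + 0.000) = min(1, 0.000) = 0.000
¬(¬((C ≡ A) ⊕ ¬¬¬B) ⊕ ¬(C ⊕ C)) = 1 − 0.000 = 1.000
(A ⊕ A) ⊕ ¬(¬((C ≡ A) ⊕ ¬¬¬B) ⊕ ¬(C ⊕ C)) = min(1, 1.000 + 1.000) = min(1, 2.000) = 1.000

1.000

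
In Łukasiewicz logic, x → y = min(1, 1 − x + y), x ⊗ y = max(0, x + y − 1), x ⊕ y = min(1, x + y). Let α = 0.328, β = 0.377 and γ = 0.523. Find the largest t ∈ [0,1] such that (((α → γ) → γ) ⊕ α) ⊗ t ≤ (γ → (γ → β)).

1.000

α → γ = min(1, 1 − 0.328 + 0.523) = min(1, 1.195) = 1.000
(α → γ) → γ = min(1, 1 − 1.000 + 0.523) = min(1, 0.523) = 0.523
((α → γ) → γ) ⊕ α = min(1, 0.523 + 0.328) = min(1, 0.851) = 0.851
So the left factor is ((α → γ) → γ) ⊕ α = 0.851.
γ → β = min(1, 1 − 0.523 + 0.377) = min(1, 0.854) = 0.854
γ → (γ → β) = min(1, 1 − 0.523 + 0.854) = min(1, 1.331) = 1.000
So the right-hand bound is γ → (γ → β) = 1.000.
The residuum of the Łukasiewicz t-norm gives the supremum: min(1, 1 − 0.851 + 1.000).
1 − 0.851 + 1.000 = 1.149, so t = min(1, 1.149) = 1.000.
Check: 0.851 ⊗ 1.000 = max(0, 0.851) = 0.851 ≤ 1.000.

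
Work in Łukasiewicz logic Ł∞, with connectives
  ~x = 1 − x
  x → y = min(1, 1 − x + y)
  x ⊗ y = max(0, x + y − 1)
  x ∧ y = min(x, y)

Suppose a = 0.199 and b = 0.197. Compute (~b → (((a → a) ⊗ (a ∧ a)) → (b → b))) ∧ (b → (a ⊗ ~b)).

0.805

~b = 1 − 0.197 = 0.803
a → a = min(1, 1 − 0.199 + 0.199) = min(1, 1.000) = 1.000
a ∧ a = min(0.199, 0.199) = 0.199
(a → a) ⊗ (a ∧ a) = max(0, 1.000 + 0.199 − 1) = max(0, 0.199) = 0.199
b → b = min(1, 1 − 0.197 + 0.197) = min(1, 1.000) = 1.000
((a → a) ⊗ (a ∧ a)) → (b → b) = min(1, 1 − 0.199 + 1.000) = min(1, 1.801) = 1.000
~b → (((a → a) ⊗ (a ∧ a)) → (b → b)) = min(1, 1 − 0.803 + 1.000) = min(1, 1.197) = 1.000
a ⊗ ~b = max(0, 0.199 + 0.803 − 1) = max(0, 0.002) = 0.002
b → (a ⊗ ~b) = min(1, 1 − 0.197 + 0.002) = min(1, 0.805) = 0.805
(~b → (((a → a) ⊗ (a ∧ a)) → (b → b))) ∧ (b → (a ⊗ ~b)) = min(1.000, 0.805) = 0.805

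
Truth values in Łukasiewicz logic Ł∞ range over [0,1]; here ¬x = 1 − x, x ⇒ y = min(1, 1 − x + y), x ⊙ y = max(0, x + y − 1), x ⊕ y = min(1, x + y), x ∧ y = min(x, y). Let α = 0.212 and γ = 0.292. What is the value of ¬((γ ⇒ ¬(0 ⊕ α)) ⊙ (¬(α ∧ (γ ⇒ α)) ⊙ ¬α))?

0.424

0 ⊕ α = min(1, 0.000 + 0.212) = min(1, 0.212) = 0.212
¬(0 ⊕ α) = 1 − 0.212 = 0.788
γ ⇒ ¬(0 ⊕ α) = min(1, 1 − 0.292 + 0.788) = min(1, 1.496) = 1.000
γ ⇒ α = min(1, 1 − 0.292 + 0.212) = min(1, 0.920) = 0.920
α ∧ (γ ⇒ α) = min(0.212, 0.920) = 0.212
¬(α ∧ (γ ⇒ α)) = 1 − 0.212 = 0.788
¬α = 1 − 0.212 = 0.788
¬(α ∧ (γ ⇒ α)) ⊙ ¬α = max(0, 0.788 + 0.788 − 1) = max(0, 0.576) = 0.576
(γ ⇒ ¬(0 ⊕ α)) ⊙ (¬(α ∧ (γ ⇒ α)) ⊙ ¬α) = max(0, 1.000 + 0.576 − 1) = max(0, 0.576) = 0.576
¬((γ ⇒ ¬(0 ⊕ α)) ⊙ (¬(α ∧ (γ ⇒ α)) ⊙ ¬α)) = 1 − 0.576 = 0.424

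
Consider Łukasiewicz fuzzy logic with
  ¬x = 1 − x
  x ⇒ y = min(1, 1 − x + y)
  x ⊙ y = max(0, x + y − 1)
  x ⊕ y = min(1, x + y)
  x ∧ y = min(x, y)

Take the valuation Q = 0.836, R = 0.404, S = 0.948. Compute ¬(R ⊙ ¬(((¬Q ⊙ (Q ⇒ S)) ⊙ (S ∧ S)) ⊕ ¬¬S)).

¬Q = 1 − 0.836 = 0.164
Q ⇒ S = min(1, 1 − 0.836 + 0.948) = min(1, 1.112) = 1.000
¬Q ⊙ (Q ⇒ S) = max(0, 0.164 + 1.000 − 1) = max(0, 0.164) = 0.164
S ∧ S = min(0.948, 0.948) = 0.948
(¬Q ⊙ (Q ⇒ S)) ⊙ (S ∧ S) = max(0, 0.164 + 0.948 − 1) = max(0, 0.112) = 0.112
¬S = 1 − 0.948 = 0.052
¬¬S = 1 − 0.052 = 0.948
((¬Q ⊙ (Q ⇒ S)) ⊙ (S ∧ S)) ⊕ ¬¬S = min(1, 0.112 + 0.948) = min(1, 1.060) = 1.000
¬(((¬Q ⊙ (Q ⇒ S)) ⊙ (S ∧ S)) ⊕ ¬¬S) = 1 − 1.000 = 0.000
R ⊙ ¬(((¬Q ⊙ (Q ⇒ S)) ⊙ (S ∧ S)) ⊕ ¬¬S) = max(0, 0.404 + 0.000 − 1) = max(0, -0.596) = 0.000
¬(R ⊙ ¬(((¬Q ⊙ (Q ⇒ S)) ⊙ (S ∧ S)) ⊕ ¬¬S)) = 1 − 0.000 = 1.000

1.000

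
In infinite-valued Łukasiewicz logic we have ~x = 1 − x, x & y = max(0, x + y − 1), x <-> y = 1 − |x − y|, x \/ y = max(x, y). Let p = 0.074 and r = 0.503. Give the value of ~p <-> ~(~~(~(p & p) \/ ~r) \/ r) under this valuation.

0.074

~p = 1 − 0.074 = 0.926
p & p = max(0, 0.074 + 0.074 − 1) = max(0, -0.852) = 0.000
~(p & p) = 1 − 0.000 = 1.000
~r = 1 − 0.503 = 0.497
~(p & p) \/ ~r = max(1.000, 0.497) = 1.000
~(~(p & p) \/ ~r) = 1 − 1.000 = 0.000
~~(~(p & p) \/ ~r) = 1 − 0.000 = 1.000
~~(~(p & p) \/ ~r) \/ r = max(1.000, 0.503) = 1.000
~(~~(~(p & p) \/ ~r) \/ r) = 1 − 1.000 = 0.000
~p <-> ~(~~(~(p & p) \/ ~r) \/ r) = 1 − |0.926 − 0.000| = 1 − 0.926 = 0.074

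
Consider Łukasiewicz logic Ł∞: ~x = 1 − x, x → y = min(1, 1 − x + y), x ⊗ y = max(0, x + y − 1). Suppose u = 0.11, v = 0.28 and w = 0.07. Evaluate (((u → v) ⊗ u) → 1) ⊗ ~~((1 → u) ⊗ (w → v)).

u → v = min(1, 1 − 0.11 + 0.28) = min(1, 1.17) = 1.00
(u → v) ⊗ u = max(0, 1.00 + 0.11 − 1) = max(0, 0.11) = 0.11
((u → v) ⊗ u) → 1 = min(1, 1 − 0.11 + 1.00) = min(1, 1.89) = 1.00
1 → u = min(1, 1 − 1.00 + 0.11) = min(1, 0.11) = 0.11
w → v = min(1, 1 − 0.07 + 0.28) = min(1, 1.21) = 1.00
(1 → u) ⊗ (w → v) = max(0, 0.11 + 1.00 − 1) = max(0, 0.11) = 0.11
~((1 → u) ⊗ (w → v)) = 1 − 0.11 = 0.89
~~((1 → u) ⊗ (w → v)) = 1 − 0.89 = 0.11
(((u → v) ⊗ u) → 1) ⊗ ~~((1 → u) ⊗ (w → v)) = max(0, 1.00 + 0.11 − 1) = max(0, 0.11) = 0.11

0.11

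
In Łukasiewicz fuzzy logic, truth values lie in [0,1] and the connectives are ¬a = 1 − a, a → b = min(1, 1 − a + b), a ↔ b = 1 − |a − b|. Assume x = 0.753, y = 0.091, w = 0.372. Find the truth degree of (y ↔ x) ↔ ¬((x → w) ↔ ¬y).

y ↔ x = 1 − |0.091 − 0.753| = 1 − 0.662 = 0.338
x → w = min(1, 1 − 0.753 + 0.372) = min(1, 0.619) = 0.619
¬y = 1 − 0.091 = 0.909
(x → w) ↔ ¬y = 1 − |0.619 − 0.909| = 1 − 0.290 = 0.710
¬((x → w) ↔ ¬y) = 1 − 0.710 = 0.290
(y ↔ x) ↔ ¬((x → w) ↔ ¬y) = 1 − |0.338 − 0.290| = 1 − 0.048 = 0.952

0.952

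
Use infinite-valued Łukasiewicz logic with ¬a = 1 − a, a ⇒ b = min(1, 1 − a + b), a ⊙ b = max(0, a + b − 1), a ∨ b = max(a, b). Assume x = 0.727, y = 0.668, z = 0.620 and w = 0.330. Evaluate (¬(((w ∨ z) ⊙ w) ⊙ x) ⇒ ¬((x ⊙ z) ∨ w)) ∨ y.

w ∨ z = max(0.330, 0.620) = 0.620
(w ∨ z) ⊙ w = max(0, 0.620 + 0.330 − 1) = max(0, -0.050) = 0.000
((w ∨ z) ⊙ w) ⊙ x = max(0, 0.000 + 0.727 − 1) = max(0, -0.273) = 0.000
¬(((w ∨ z) ⊙ w) ⊙ x) = 1 − 0.000 = 1.000
x ⊙ z = max(0, 0.727 + 0.620 − 1) = max(0, 0.347) = 0.347
(x ⊙ z) ∨ w = max(0.347, 0.330) = 0.347
¬((x ⊙ z) ∨ w) = 1 − 0.347 = 0.653
¬(((w ∨ z) ⊙ w) ⊙ x) ⇒ ¬((x ⊙ z) ∨ w) = min(1, 1 − 1.000 + 0.653) = min(1, 0.653) = 0.653
(¬(((w ∨ z) ⊙ w) ⊙ x) ⇒ ¬((x ⊙ z) ∨ w)) ∨ y = max(0.653, 0.668) = 0.668

0.668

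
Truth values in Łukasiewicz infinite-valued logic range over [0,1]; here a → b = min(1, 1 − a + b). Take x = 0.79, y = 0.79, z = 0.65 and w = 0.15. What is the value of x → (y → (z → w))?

z → w = min(1, 1 − 0.65 + 0.15) = min(1, 0.50) = 0.50
y → (z → w) = min(1, 1 − 0.79 + 0.50) = min(1, 0.71) = 0.71
x → (y → (z → w)) = min(1, 1 − 0.79 + 0.71) = min(1, 0.92) = 0.92

0.92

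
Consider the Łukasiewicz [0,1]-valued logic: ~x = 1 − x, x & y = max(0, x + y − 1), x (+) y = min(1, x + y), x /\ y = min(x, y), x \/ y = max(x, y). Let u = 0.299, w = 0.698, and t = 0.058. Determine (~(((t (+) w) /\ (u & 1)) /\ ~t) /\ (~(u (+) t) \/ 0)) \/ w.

t (+) w = min(1, 0.058 + 0.698) = min(1, 0.756) = 0.756
u & 1 = max(0, 0.299 + 1.000 − 1) = max(0, 0.299) = 0.299
(t (+) w) /\ (u & 1) = min(0.756, 0.299) = 0.299
~t = 1 − 0.058 = 0.942
((t (+) w) /\ (u & 1)) /\ ~t = min(0.299, 0.942) = 0.299
~(((t (+) w) /\ (u & 1)) /\ ~t) = 1 − 0.299 = 0.701
u (+) t = min(1, 0.299 + 0.058) = min(1, 0.357) = 0.357
~(u (+) t) = 1 − 0.357 = 0.643
~(u (+) t) \/ 0 = max(0.643, 0.000) = 0.643
~(((t (+) w) /\ (u & 1)) /\ ~t) /\ (~(u (+) t) \/ 0) = min(0.701, 0.643) = 0.643
(~(((t (+) w) /\ (u & 1)) /\ ~t) /\ (~(u (+) t) \/ 0)) \/ w = max(0.643, 0.698) = 0.698

0.698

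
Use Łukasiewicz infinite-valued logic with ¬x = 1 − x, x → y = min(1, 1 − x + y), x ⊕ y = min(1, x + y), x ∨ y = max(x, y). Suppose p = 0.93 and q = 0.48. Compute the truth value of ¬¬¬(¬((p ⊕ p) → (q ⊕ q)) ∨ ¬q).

0.48

p ⊕ p = min(1, 0.93 + 0.93) = min(1, 1.86) = 1.00
q ⊕ q = min(1, 0.48 + 0.48) = min(1, 0.96) = 0.96
(p ⊕ p) → (q ⊕ q) = min(1, 1 − 1.00 + 0.96) = min(1, 0.96) = 0.96
¬((p ⊕ p) → (q ⊕ q)) = 1 − 0.96 = 0.04
¬q = 1 − 0.48 = 0.52
¬((p ⊕ p) → (q ⊕ q)) ∨ ¬q = max(0.04, 0.52) = 0.52
¬(¬((p ⊕ p) → (q ⊕ q)) ∨ ¬q) = 1 − 0.52 = 0.48
¬¬(¬((p ⊕ p) → (q ⊕ q)) ∨ ¬q) = 1 − 0.48 = 0.52
¬¬¬(¬((p ⊕ p) → (q ⊕ q)) ∨ ¬q) = 1 − 0.52 = 0.48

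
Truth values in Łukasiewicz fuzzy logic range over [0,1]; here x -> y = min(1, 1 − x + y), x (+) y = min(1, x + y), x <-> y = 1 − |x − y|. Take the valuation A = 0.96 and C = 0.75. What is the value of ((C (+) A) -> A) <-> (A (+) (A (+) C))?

C (+) A = min(1, 0.75 + 0.96) = min(1, 1.71) = 1.00
(C (+) A) -> A = min(1, 1 − 1.00 + 0.96) = min(1, 0.96) = 0.96
A (+) C = min(1, 0.96 + 0.75) = min(1, 1.71) = 1.00
A (+) (A (+) C) = min(1, 0.96 + 1.00) = min(1, 1.96) = 1.00
((C (+) A) -> A) <-> (A (+) (A (+) C)) = 1 − |0.96 − 1.00| = 1 − 0.04 = 0.96

0.96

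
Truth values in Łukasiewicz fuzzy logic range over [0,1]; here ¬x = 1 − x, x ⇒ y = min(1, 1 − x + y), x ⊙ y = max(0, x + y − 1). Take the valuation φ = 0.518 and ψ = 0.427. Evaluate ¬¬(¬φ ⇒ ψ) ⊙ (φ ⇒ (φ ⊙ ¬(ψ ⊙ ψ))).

¬φ = 1 − 0.518 = 0.482
¬φ ⇒ ψ = min(1, 1 − 0.482 + 0.427) = min(1, 0.945) = 0.945
¬(¬φ ⇒ ψ) = 1 − 0.945 = 0.055
¬¬(¬φ ⇒ ψ) = 1 − 0.055 = 0.945
ψ ⊙ ψ = max(0, 0.427 + 0.427 − 1) = max(0, -0.146) = 0.000
¬(ψ ⊙ ψ) = 1 − 0.000 = 1.000
φ ⊙ ¬(ψ ⊙ ψ) = max(0, 0.518 + 1.000 − 1) = max(0, 0.518) = 0.518
φ ⇒ (φ ⊙ ¬(ψ ⊙ ψ)) = min(1, 1 − 0.518 + 0.518) = min(1, 1.000) = 1.000
¬¬(¬φ ⇒ ψ) ⊙ (φ ⇒ (φ ⊙ ¬(ψ ⊙ ψ))) = max(0, 0.945 + 1.000 − 1) = max(0, 0.945) = 0.945

0.945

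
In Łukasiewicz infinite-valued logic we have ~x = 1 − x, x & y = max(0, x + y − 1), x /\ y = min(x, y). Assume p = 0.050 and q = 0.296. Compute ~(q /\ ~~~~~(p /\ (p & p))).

p & p = max(0, 0.050 + 0.050 − 1) = max(0, -0.900) = 0.000
p /\ (p & p) = min(0.050, 0.000) = 0.000
~(p /\ (p & p)) = 1 − 0.000 = 1.000
~~(p /\ (p & p)) = 1 − 1.000 = 0.000
~~~(p /\ (p & p)) = 1 − 0.000 = 1.000
~~~~(p /\ (p & p)) = 1 − 1.000 = 0.000
~~~~~(p /\ (p & p)) = 1 − 0.000 = 1.000
q /\ ~~~~~(p /\ (p & p)) = min(0.296, 1.000) = 0.296
~(q /\ ~~~~~(p /\ (p & p))) = 1 − 0.296 = 0.704

0.704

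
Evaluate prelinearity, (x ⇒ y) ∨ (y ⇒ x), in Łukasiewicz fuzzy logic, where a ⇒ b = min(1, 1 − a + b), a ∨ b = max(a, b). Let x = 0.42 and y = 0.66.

1.00

x ⇒ y = min(1, 1 − 0.42 + 0.66) = min(1, 1.24) = 1.00
y ⇒ x = min(1, 1 − 0.66 + 0.42) = min(1, 0.76) = 0.76
(x ⇒ y) ∨ (y ⇒ x) = max(1.00, 0.76) = 1.00
(As expected: a Ł∞-tautology — holds in every MV-chain.)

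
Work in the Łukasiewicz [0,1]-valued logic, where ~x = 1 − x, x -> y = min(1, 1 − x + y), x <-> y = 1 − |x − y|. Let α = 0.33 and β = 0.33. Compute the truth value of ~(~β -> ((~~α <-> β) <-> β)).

~β = 1 − 0.33 = 0.67
~α = 1 − 0.33 = 0.67
~~α = 1 − 0.67 = 0.33
~~α <-> β = 1 − |0.33 − 0.33| = 1 − 0.00 = 1.00
(~~α <-> β) <-> β = 1 − |1.00 − 0.33| = 1 − 0.67 = 0.33
~β -> ((~~α <-> β) <-> β) = min(1, 1 − 0.67 + 0.33) = min(1, 0.66) = 0.66
~(~β -> ((~~α <-> β) <-> β)) = 1 − 0.66 = 0.34

0.34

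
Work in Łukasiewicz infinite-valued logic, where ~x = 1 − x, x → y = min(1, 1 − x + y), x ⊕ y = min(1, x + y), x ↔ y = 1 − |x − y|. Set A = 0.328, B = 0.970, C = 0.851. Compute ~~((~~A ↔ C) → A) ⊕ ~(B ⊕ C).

0.851

~A = 1 − 0.328 = 0.672
~~A = 1 − 0.672 = 0.328
~~A ↔ C = 1 − |0.328 − 0.851| = 1 − 0.523 = 0.477
(~~A ↔ C) → A = min(1, 1 − 0.477 + 0.328) = min(1, 0.851) = 0.851
~((~~A ↔ C) → A) = 1 − 0.851 = 0.149
~~((~~A ↔ C) → A) = 1 − 0.149 = 0.851
B ⊕ C = min(1, 0.970 + 0.851) = min(1, 1.821) = 1.000
~(B ⊕ C) = 1 − 1.000 = 0.000
~~((~~A ↔ C) → A) ⊕ ~(B ⊕ C) = min(1, 0.851 + 0.000) = min(1, 0.851) = 0.851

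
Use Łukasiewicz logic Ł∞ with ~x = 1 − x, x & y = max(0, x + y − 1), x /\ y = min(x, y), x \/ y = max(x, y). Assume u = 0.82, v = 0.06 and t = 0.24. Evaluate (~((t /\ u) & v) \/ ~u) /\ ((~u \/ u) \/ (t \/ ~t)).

0.82

t /\ u = min(0.24, 0.82) = 0.24
(t /\ u) & v = max(0, 0.24 + 0.06 − 1) = max(0, -0.70) = 0.00
~((t /\ u) & v) = 1 − 0.00 = 1.00
~u = 1 − 0.82 = 0.18
~((t /\ u) & v) \/ ~u = max(1.00, 0.18) = 1.00
~u \/ u = max(0.18, 0.82) = 0.82
~t = 1 − 0.24 = 0.76
t \/ ~t = max(0.24, 0.76) = 0.76
(~u \/ u) \/ (t \/ ~t) = max(0.82, 0.76) = 0.82
(~((t /\ u) & v) \/ ~u) /\ ((~u \/ u) \/ (t \/ ~t)) = min(1.00, 0.82) = 0.82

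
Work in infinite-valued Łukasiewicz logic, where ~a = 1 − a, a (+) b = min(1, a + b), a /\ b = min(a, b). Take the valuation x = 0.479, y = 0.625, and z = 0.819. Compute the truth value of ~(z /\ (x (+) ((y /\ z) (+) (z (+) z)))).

y /\ z = min(0.625, 0.819) = 0.625
z (+) z = min(1, 0.819 + 0.819) = min(1, 1.638) = 1.000
(y /\ z) (+) (z (+) z) = min(1, 0.625 + 1.000) = min(1, 1.625) = 1.000
x (+) ((y /\ z) (+) (z (+) z)) = min(1, 0.479 + 1.000) = min(1, 1.479) = 1.000
z /\ (x (+) ((y /\ z) (+) (z (+) z))) = min(0.819, 1.000) = 0.819
~(z /\ (x (+) ((y /\ z) (+) (z (+) z)))) = 1 − 0.819 = 0.181

0.181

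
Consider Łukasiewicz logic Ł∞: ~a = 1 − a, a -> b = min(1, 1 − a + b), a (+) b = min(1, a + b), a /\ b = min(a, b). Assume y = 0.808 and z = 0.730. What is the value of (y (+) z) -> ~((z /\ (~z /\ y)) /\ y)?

0.730

y (+) z = min(1, 0.808 + 0.730) = min(1, 1.538) = 1.000
~z = 1 − 0.730 = 0.270
~z /\ y = min(0.270, 0.808) = 0.270
z /\ (~z /\ y) = min(0.730, 0.270) = 0.270
(z /\ (~z /\ y)) /\ y = min(0.270, 0.808) = 0.270
~((z /\ (~z /\ y)) /\ y) = 1 − 0.270 = 0.730
(y (+) z) -> ~((z /\ (~z /\ y)) /\ y) = min(1, 1 − 1.000 + 0.730) = min(1, 0.730) = 0.730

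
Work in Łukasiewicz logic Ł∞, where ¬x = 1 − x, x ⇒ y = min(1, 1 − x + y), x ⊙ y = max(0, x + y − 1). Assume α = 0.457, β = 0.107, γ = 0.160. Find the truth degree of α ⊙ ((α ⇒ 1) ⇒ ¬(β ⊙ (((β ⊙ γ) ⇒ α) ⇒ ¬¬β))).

α ⇒ 1 = min(1, 1 − 0.457 + 1.000) = min(1, 1.543) = 1.000
β ⊙ γ = max(0, 0.107 + 0.160 − 1) = max(0, -0.733) = 0.000
(β ⊙ γ) ⇒ α = min(1, 1 − 0.000 + 0.457) = min(1, 1.457) = 1.000
¬β = 1 − 0.107 = 0.893
¬¬β = 1 − 0.893 = 0.107
((β ⊙ γ) ⇒ α) ⇒ ¬¬β = min(1, 1 − 1.000 + 0.107) = min(1, 0.107) = 0.107
β ⊙ (((β ⊙ γ) ⇒ α) ⇒ ¬¬β) = max(0, 0.107 + 0.107 − 1) = max(0, -0.786) = 0.000
¬(β ⊙ (((β ⊙ γ) ⇒ α) ⇒ ¬¬β)) = 1 − 0.000 = 1.000
(α ⇒ 1) ⇒ ¬(β ⊙ (((β ⊙ γ) ⇒ α) ⇒ ¬¬β)) = min(1, 1 − 1.000 + 1.000) = min(1, 1.000) = 1.000
α ⊙ ((α ⇒ 1) ⇒ ¬(β ⊙ (((β ⊙ γ) ⇒ α) ⇒ ¬¬β))) = max(0, 0.457 + 1.000 − 1) = max(0, 0.457) = 0.457

0.457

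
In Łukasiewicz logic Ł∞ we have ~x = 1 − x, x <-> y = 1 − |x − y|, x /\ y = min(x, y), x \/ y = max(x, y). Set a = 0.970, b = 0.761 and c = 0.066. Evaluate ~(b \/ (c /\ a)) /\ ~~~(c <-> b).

c /\ a = min(0.066, 0.970) = 0.066
b \/ (c /\ a) = max(0.761, 0.066) = 0.761
~(b \/ (c /\ a)) = 1 − 0.761 = 0.239
c <-> b = 1 − |0.066 − 0.761| = 1 − 0.695 = 0.305
~(c <-> b) = 1 − 0.305 = 0.695
~~(c <-> b) = 1 − 0.695 = 0.305
~~~(c <-> b) = 1 − 0.305 = 0.695
~(b \/ (c /\ a)) /\ ~~~(c <-> b) = min(0.239, 0.695) = 0.239

0.239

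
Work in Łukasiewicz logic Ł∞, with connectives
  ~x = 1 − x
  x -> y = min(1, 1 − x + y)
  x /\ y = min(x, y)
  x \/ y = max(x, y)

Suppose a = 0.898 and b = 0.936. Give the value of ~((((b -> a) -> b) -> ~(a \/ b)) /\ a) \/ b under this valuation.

b -> a = min(1, 1 − 0.936 + 0.898) = min(1, 0.962) = 0.962
(b -> a) -> b = min(1, 1 − 0.962 + 0.936) = min(1, 0.974) = 0.974
a \/ b = max(0.898, 0.936) = 0.936
~(a \/ b) = 1 − 0.936 = 0.064
((b -> a) -> b) -> ~(a \/ b) = min(1, 1 − 0.974 + 0.064) = min(1, 0.090) = 0.090
(((b -> a) -> b) -> ~(a \/ b)) /\ a = min(0.090, 0.898) = 0.090
~((((b -> a) -> b) -> ~(a \/ b)) /\ a) = 1 − 0.090 = 0.910
~((((b -> a) -> b) -> ~(a \/ b)) /\ a) \/ b = max(0.910, 0.936) = 0.936

0.936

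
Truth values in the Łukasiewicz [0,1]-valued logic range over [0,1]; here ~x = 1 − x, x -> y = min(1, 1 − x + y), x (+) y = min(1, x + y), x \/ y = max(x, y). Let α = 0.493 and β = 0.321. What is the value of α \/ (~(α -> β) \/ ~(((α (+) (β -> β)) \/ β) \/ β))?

0.493

α -> β = min(1, 1 − 0.493 + 0.321) = min(1, 0.828) = 0.828
~(α -> β) = 1 − 0.828 = 0.172
β -> β = min(1, 1 − 0.321 + 0.321) = min(1, 1.000) = 1.000
α (+) (β -> β) = min(1, 0.493 + 1.000) = min(1, 1.493) = 1.000
(α (+) (β -> β)) \/ β = max(1.000, 0.321) = 1.000
((α (+) (β -> β)) \/ β) \/ β = max(1.000, 0.321) = 1.000
~(((α (+) (β -> β)) \/ β) \/ β) = 1 − 1.000 = 0.000
~(α -> β) \/ ~(((α (+) (β -> β)) \/ β) \/ β) = max(0.172, 0.000) = 0.172
α \/ (~(α -> β) \/ ~(((α (+) (β -> β)) \/ β) \/ β)) = max(0.493, 0.172) = 0.493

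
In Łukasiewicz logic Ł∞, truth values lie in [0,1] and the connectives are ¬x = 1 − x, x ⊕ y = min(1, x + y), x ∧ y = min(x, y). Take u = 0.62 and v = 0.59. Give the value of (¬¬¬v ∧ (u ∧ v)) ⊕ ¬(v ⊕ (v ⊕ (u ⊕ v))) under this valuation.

0.41

¬v = 1 − 0.59 = 0.41
¬¬v = 1 − 0.41 = 0.59
¬¬¬v = 1 − 0.59 = 0.41
u ∧ v = min(0.62, 0.59) = 0.59
¬¬¬v ∧ (u ∧ v) = min(0.41, 0.59) = 0.41
u ⊕ v = min(1, 0.62 + 0.59) = min(1, 1.21) = 1.00
v ⊕ (u ⊕ v) = min(1, 0.59 + 1.00) = min(1, 1.59) = 1.00
v ⊕ (v ⊕ (u ⊕ v)) = min(1, 0.59 + 1.00) = min(1, 1.59) = 1.00
¬(v ⊕ (v ⊕ (u ⊕ v))) = 1 − 1.00 = 0.00
(¬¬¬v ∧ (u ∧ v)) ⊕ ¬(v ⊕ (v ⊕ (u ⊕ v))) = min(1, 0.41 + 0.00) = min(1, 0.41) = 0.41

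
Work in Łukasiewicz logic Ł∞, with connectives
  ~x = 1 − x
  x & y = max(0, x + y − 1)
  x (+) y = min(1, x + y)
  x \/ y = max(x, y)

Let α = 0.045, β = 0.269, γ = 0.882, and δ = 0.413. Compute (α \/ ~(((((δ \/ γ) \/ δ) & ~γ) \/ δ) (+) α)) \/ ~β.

δ \/ γ = max(0.413, 0.882) = 0.882
(δ \/ γ) \/ δ = max(0.882, 0.413) = 0.882
~γ = 1 − 0.882 = 0.118
((δ \/ γ) \/ δ) & ~γ = max(0, 0.882 + 0.118 − 1) = max(0, 0.000) = 0.000
(((δ \/ γ) \/ δ) & ~γ) \/ δ = max(0.000, 0.413) = 0.413
((((δ \/ γ) \/ δ) & ~γ) \/ δ) (+) α = min(1, 0.413 + 0.045) = min(1, 0.458) = 0.458
~(((((δ \/ γ) \/ δ) & ~γ) \/ δ) (+) α) = 1 − 0.458 = 0.542
α \/ ~(((((δ \/ γ) \/ δ) & ~γ) \/ δ) (+) α) = max(0.045, 0.542) = 0.542
~β = 1 − 0.269 = 0.731
(α \/ ~(((((δ \/ γ) \/ δ) & ~γ) \/ δ) (+) α)) \/ ~β = max(0.542, 0.731) = 0.731

0.731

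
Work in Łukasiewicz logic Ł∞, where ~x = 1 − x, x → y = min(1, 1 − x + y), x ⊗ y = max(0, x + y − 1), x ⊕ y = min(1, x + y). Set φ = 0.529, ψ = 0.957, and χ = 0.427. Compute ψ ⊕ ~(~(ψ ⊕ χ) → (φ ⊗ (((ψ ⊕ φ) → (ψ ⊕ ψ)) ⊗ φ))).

ψ ⊕ χ = min(1, 0.957 + 0.427) = min(1, 1.384) = 1.000
~(ψ ⊕ χ) = 1 − 1.000 = 0.000
ψ ⊕ φ = min(1, 0.957 + 0.529) = min(1, 1.486) = 1.000
ψ ⊕ ψ = min(1, 0.957 + 0.957) = min(1, 1.914) = 1.000
(ψ ⊕ φ) → (ψ ⊕ ψ) = min(1, 1 − 1.000 + 1.000) = min(1, 1.000) = 1.000
((ψ ⊕ φ) → (ψ ⊕ ψ)) ⊗ φ = max(0, 1.000 + 0.529 − 1) = max(0, 0.529) = 0.529
φ ⊗ (((ψ ⊕ φ) → (ψ ⊕ ψ)) ⊗ φ) = max(0, 0.529 + 0.529 − 1) = max(0, 0.058) = 0.058
~(ψ ⊕ χ) → (φ ⊗ (((ψ ⊕ φ) → (ψ ⊕ ψ)) ⊗ φ)) = min(1, 1 − 0.000 + 0.058) = min(1, 1.058) = 1.000
~(~(ψ ⊕ χ) → (φ ⊗ (((ψ ⊕ φ) → (ψ ⊕ ψ)) ⊗ φ))) = 1 − 1.000 = 0.000
ψ ⊕ ~(~(ψ ⊕ χ) → (φ ⊗ (((ψ ⊕ φ) → (ψ ⊕ ψ)) ⊗ φ))) = min(1, 0.957 + 0.000) = min(1, 0.957) = 0.957

0.957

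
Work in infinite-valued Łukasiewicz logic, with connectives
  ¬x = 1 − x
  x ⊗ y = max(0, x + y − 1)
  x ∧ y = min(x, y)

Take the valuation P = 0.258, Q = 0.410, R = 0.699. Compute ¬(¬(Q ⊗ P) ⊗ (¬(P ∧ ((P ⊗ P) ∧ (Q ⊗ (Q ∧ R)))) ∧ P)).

Q ⊗ P = max(0, 0.410 + 0.258 − 1) = max(0, -0.332) = 0.000
¬(Q ⊗ P) = 1 − 0.000 = 1.000
P ⊗ P = max(0, 0.258 + 0.258 − 1) = max(0, -0.484) = 0.000
Q ∧ R = min(0.410, 0.699) = 0.410
Q ⊗ (Q ∧ R) = max(0, 0.410 + 0.410 − 1) = max(0, -0.180) = 0.000
(P ⊗ P) ∧ (Q ⊗ (Q ∧ R)) = min(0.000, 0.000) = 0.000
P ∧ ((P ⊗ P) ∧ (Q ⊗ (Q ∧ R))) = min(0.258, 0.000) = 0.000
¬(P ∧ ((P ⊗ P) ∧ (Q ⊗ (Q ∧ R)))) = 1 − 0.000 = 1.000
¬(P ∧ ((P ⊗ P) ∧ (Q ⊗ (Q ∧ R)))) ∧ P = min(1.000, 0.258) = 0.258
¬(Q ⊗ P) ⊗ (¬(P ∧ ((P ⊗ P) ∧ (Q ⊗ (Q ∧ R)))) ∧ P) = max(0, 1.000 + 0.258 − 1) = max(0, 0.258) = 0.258
¬(¬(Q ⊗ P) ⊗ (¬(P ∧ ((P ⊗ P) ∧ (Q ⊗ (Q ∧ R)))) ∧ P)) = 1 − 0.258 = 0.742

0.742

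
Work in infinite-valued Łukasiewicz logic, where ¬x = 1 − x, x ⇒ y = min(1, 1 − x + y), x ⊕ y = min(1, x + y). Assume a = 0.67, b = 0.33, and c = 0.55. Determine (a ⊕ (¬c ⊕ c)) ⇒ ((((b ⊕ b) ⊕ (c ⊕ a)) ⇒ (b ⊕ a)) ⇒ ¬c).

¬c = 1 − 0.55 = 0.45
¬c ⊕ c = min(1, 0.45 + 0.55) = min(1, 1.00) = 1.00
a ⊕ (¬c ⊕ c) = min(1, 0.67 + 1.00) = min(1, 1.67) = 1.00
b ⊕ b = min(1, 0.33 + 0.33) = min(1, 0.66) = 0.66
c ⊕ a = min(1, 0.55 + 0.67) = min(1, 1.22) = 1.00
(b ⊕ b) ⊕ (c ⊕ a) = min(1, 0.66 + 1.00) = min(1, 1.66) = 1.00
b ⊕ a = min(1, 0.33 + 0.67) = min(1, 1.00) = 1.00
((b ⊕ b) ⊕ (c ⊕ a)) ⇒ (b ⊕ a) = min(1, 1 − 1.00 + 1.00) = min(1, 1.00) = 1.00
(((b ⊕ b) ⊕ (c ⊕ a)) ⇒ (b ⊕ a)) ⇒ ¬c = min(1, 1 − 1.00 + 0.45) = min(1, 0.45) = 0.45
(a ⊕ (¬c ⊕ c)) ⇒ ((((b ⊕ b) ⊕ (c ⊕ a)) ⇒ (b ⊕ a)) ⇒ ¬c) = min(1, 1 − 1.00 + 0.45) = min(1, 0.45) = 0.45

0.45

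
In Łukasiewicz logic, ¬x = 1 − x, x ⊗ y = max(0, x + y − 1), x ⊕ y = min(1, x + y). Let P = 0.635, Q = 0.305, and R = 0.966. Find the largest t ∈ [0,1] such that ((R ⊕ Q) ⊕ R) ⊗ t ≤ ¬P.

0.365

R ⊕ Q = min(1, 0.966 + 0.305) = min(1, 1.271) = 1.000
(R ⊕ Q) ⊕ R = min(1, 1.000 + 0.966) = min(1, 1.966) = 1.000
So the left factor is (R ⊕ Q) ⊕ R = 1.000.
¬P = 1 − 0.635 = 0.365
So the right-hand bound is ¬P = 0.365.
The residuum of the Łukasiewicz t-norm gives the supremum: min(1, 1 − 1.000 + 0.365).
1 − 1.000 + 0.365 = 0.365, so t = min(1, 0.365) = 0.365.
Check: 1.000 ⊗ 0.365 = max(0, 0.365) = 0.365 ≤ 0.365.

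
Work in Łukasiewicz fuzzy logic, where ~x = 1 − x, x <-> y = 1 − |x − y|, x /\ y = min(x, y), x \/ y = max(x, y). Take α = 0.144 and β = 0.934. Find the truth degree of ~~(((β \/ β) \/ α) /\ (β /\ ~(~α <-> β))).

0.078

β \/ β = max(0.934, 0.934) = 0.934
(β \/ β) \/ α = max(0.934, 0.144) = 0.934
~α = 1 − 0.144 = 0.856
~α <-> β = 1 − |0.856 − 0.934| = 1 − 0.078 = 0.922
~(~α <-> β) = 1 − 0.922 = 0.078
β /\ ~(~α <-> β) = min(0.934, 0.078) = 0.078
((β \/ β) \/ α) /\ (β /\ ~(~α <-> β)) = min(0.934, 0.078) = 0.078
~(((β \/ β) \/ α) /\ (β /\ ~(~α <-> β))) = 1 − 0.078 = 0.922
~~(((β \/ β) \/ α) /\ (β /\ ~(~α <-> β))) = 1 − 0.922 = 0.078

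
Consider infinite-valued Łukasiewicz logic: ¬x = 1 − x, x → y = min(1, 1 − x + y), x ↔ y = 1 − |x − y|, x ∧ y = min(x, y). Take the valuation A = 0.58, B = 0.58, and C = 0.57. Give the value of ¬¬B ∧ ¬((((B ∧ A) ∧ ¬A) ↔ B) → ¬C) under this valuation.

0.41

¬B = 1 − 0.58 = 0.42
¬¬B = 1 − 0.42 = 0.58
B ∧ A = min(0.58, 0.58) = 0.58
¬A = 1 − 0.58 = 0.42
(B ∧ A) ∧ ¬A = min(0.58, 0.42) = 0.42
((B ∧ A) ∧ ¬A) ↔ B = 1 − |0.42 − 0.58| = 1 − 0.16 = 0.84
¬C = 1 − 0.57 = 0.43
(((B ∧ A) ∧ ¬A) ↔ B) → ¬C = min(1, 1 − 0.84 + 0.43) = min(1, 0.59) = 0.59
¬((((B ∧ A) ∧ ¬A) ↔ B) → ¬C) = 1 − 0.59 = 0.41
¬¬B ∧ ¬((((B ∧ A) ∧ ¬A) ↔ B) → ¬C) = min(0.58, 0.41) = 0.41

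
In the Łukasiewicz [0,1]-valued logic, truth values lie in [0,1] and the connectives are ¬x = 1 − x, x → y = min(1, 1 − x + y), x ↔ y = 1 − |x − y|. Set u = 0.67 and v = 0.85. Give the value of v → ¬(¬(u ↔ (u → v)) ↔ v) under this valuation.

0.67

u → v = min(1, 1 − 0.67 + 0.85) = min(1, 1.18) = 1.00
u ↔ (u → v) = 1 − |0.67 − 1.00| = 1 − 0.33 = 0.67
¬(u ↔ (u → v)) = 1 − 0.67 = 0.33
¬(u ↔ (u → v)) ↔ v = 1 − |0.33 − 0.85| = 1 − 0.52 = 0.48
¬(¬(u ↔ (u → v)) ↔ v) = 1 − 0.48 = 0.52
v → ¬(¬(u ↔ (u → v)) ↔ v) = min(1, 1 − 0.85 + 0.52) = min(1, 0.67) = 0.67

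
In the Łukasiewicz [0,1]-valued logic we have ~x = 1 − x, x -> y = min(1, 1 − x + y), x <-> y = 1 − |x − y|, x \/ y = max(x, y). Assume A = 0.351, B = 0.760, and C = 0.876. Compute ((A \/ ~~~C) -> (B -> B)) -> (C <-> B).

0.884

~C = 1 − 0.876 = 0.124
~~C = 1 − 0.124 = 0.876
~~~C = 1 − 0.876 = 0.124
A \/ ~~~C = max(0.351, 0.124) = 0.351
B -> B = min(1, 1 − 0.760 + 0.760) = min(1, 1.000) = 1.000
(A \/ ~~~C) -> (B -> B) = min(1, 1 − 0.351 + 1.000) = min(1, 1.649) = 1.000
C <-> B = 1 − |0.876 − 0.760| = 1 − 0.116 = 0.884
((A \/ ~~~C) -> (B -> B)) -> (C <-> B) = min(1, 1 − 1.000 + 0.884) = min(1, 0.884) = 0.884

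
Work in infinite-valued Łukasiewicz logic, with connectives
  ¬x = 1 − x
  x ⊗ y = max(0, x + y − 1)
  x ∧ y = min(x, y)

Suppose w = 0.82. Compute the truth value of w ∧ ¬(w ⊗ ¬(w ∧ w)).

w ∧ w = min(0.82, 0.82) = 0.82
¬(w ∧ w) = 1 − 0.82 = 0.18
w ⊗ ¬(w ∧ w) = max(0, 0.82 + 0.18 − 1) = max(0, 0.00) = 0.00
¬(w ⊗ ¬(w ∧ w)) = 1 − 0.00 = 1.00
w ∧ ¬(w ⊗ ¬(w ∧ w)) = min(0.82, 1.00) = 0.82

0.82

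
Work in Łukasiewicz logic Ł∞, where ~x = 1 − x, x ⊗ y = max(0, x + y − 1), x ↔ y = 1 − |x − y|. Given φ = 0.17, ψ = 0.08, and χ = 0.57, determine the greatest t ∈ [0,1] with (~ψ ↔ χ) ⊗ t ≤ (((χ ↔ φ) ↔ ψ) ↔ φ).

1.00

~ψ = 1 − 0.08 = 0.92
~ψ ↔ χ = 1 − |0.92 − 0.57| = 1 − 0.35 = 0.65
So the left factor is ~ψ ↔ χ = 0.65.
χ ↔ φ = 1 − |0.57 − 0.17| = 1 − 0.40 = 0.60
(χ ↔ φ) ↔ ψ = 1 − |0.60 − 0.08| = 1 − 0.52 = 0.48
((χ ↔ φ) ↔ ψ) ↔ φ = 1 − |0.48 − 0.17| = 1 − 0.31 = 0.69
So the right-hand bound is ((χ ↔ φ) ↔ ψ) ↔ φ = 0.69.
The residuum of the Łukasiewicz t-norm gives the supremum: min(1, 1 − 0.65 + 0.69).
1 − 0.65 + 0.69 = 1.04, so t = min(1, 1.04) = 1.00.
Check: 0.65 ⊗ 1.00 = max(0, 0.65) = 0.65 ≤ 0.69.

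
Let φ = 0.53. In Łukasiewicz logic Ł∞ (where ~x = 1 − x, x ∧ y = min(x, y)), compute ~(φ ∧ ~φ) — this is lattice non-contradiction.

0.53

~φ = 1 − 0.53 = 0.47
φ ∧ ~φ = min(0.53, 0.47) = 0.47
~(φ ∧ ~φ) = 1 − 0.47 = 0.53
(The value 0.53 < 1 shows this instance is not satisfied; not a Ł∞-tautology — its value is 1 − min(a, 1−a).)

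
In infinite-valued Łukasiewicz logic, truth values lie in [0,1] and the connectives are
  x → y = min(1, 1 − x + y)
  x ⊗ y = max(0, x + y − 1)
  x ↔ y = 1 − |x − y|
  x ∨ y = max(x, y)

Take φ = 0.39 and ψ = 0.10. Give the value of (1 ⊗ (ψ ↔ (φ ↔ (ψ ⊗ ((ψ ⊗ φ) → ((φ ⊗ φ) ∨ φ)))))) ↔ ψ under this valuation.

ψ ⊗ φ = max(0, 0.10 + 0.39 − 1) = max(0, -0.51) = 0.00
φ ⊗ φ = max(0, 0.39 + 0.39 − 1) = max(0, -0.22) = 0.00
(φ ⊗ φ) ∨ φ = max(0.00, 0.39) = 0.39
(ψ ⊗ φ) → ((φ ⊗ φ) ∨ φ) = min(1, 1 − 0.00 + 0.39) = min(1, 1.39) = 1.00
ψ ⊗ ((ψ ⊗ φ) → ((φ ⊗ φ) ∨ φ)) = max(0, 0.10 + 1.00 − 1) = max(0, 0.10) = 0.10
φ ↔ (ψ ⊗ ((ψ ⊗ φ) → ((φ ⊗ φ) ∨ φ))) = 1 − |0.39 − 0.10| = 1 − 0.29 = 0.71
ψ ↔ (φ ↔ (ψ ⊗ ((ψ ⊗ φ) → ((φ ⊗ φ) ∨ φ)))) = 1 − |0.10 − 0.71| = 1 − 0.61 = 0.39
1 ⊗ (ψ ↔ (φ ↔ (ψ ⊗ ((ψ ⊗ φ) → ((φ ⊗ φ) ∨ φ))))) = max(0, 1.00 + 0.39 − 1) = max(0, 0.39) = 0.39
(1 ⊗ (ψ ↔ (φ ↔ (ψ ⊗ ((ψ ⊗ φ) → ((φ ⊗ φ) ∨ φ)))))) ↔ ψ = 1 − |0.39 − 0.10| = 1 − 0.29 = 0.71

0.71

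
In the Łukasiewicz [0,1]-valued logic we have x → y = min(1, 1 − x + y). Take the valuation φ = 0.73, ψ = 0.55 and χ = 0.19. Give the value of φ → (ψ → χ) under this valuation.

0.91

ψ → χ = min(1, 1 − 0.55 + 0.19) = min(1, 0.64) = 0.64
φ → (ψ → χ) = min(1, 1 − 0.73 + 0.64) = min(1, 0.91) = 0.91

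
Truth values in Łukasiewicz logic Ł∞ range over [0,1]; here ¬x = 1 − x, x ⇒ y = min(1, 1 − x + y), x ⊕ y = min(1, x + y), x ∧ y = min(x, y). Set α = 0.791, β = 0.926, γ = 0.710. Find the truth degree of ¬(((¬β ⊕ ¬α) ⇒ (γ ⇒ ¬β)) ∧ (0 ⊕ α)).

¬β = 1 − 0.926 = 0.074
¬α = 1 − 0.791 = 0.209
¬β ⊕ ¬α = min(1, 0.074 + 0.209) = min(1, 0.283) = 0.283
γ ⇒ ¬β = min(1, 1 − 0.710 + 0.074) = min(1, 0.364) = 0.364
(¬β ⊕ ¬α) ⇒ (γ ⇒ ¬β) = min(1, 1 − 0.283 + 0.364) = min(1, 1.081) = 1.000
0 ⊕ α = min(1, 0.000 + 0.791) = min(1, 0.791) = 0.791
((¬β ⊕ ¬α) ⇒ (γ ⇒ ¬β)) ∧ (0 ⊕ α) = min(1.000, 0.791) = 0.791
¬(((¬β ⊕ ¬α) ⇒ (γ ⇒ ¬β)) ∧ (0 ⊕ α)) = 1 − 0.791 = 0.209

0.209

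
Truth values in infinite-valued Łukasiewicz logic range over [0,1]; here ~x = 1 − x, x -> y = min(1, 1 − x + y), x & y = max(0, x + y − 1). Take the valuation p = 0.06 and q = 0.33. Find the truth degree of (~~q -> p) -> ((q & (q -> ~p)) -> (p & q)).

~q = 1 − 0.33 = 0.67
~~q = 1 − 0.67 = 0.33
~~q -> p = min(1, 1 − 0.33 + 0.06) = min(1, 0.73) = 0.73
~p = 1 − 0.06 = 0.94
q -> ~p = min(1, 1 − 0.33 + 0.94) = min(1, 1.61) = 1.00
q & (q -> ~p) = max(0, 0.33 + 1.00 − 1) = max(0, 0.33) = 0.33
p & q = max(0, 0.06 + 0.33 − 1) = max(0, -0.61) = 0.00
(q & (q -> ~p)) -> (p & q) = min(1, 1 − 0.33 + 0.00) = min(1, 0.67) = 0.67
(~~q -> p) -> ((q & (q -> ~p)) -> (p & q)) = min(1, 1 − 0.73 + 0.67) = min(1, 0.94) = 0.94

0.94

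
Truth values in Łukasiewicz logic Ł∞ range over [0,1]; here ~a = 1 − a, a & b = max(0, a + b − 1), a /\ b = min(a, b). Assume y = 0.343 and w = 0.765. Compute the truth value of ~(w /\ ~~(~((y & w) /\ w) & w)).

y & w = max(0, 0.343 + 0.765 − 1) = max(0, 0.108) = 0.108
(y & w) /\ w = min(0.108, 0.765) = 0.108
~((y & w) /\ w) = 1 − 0.108 = 0.892
~((y & w) /\ w) & w = max(0, 0.892 + 0.765 − 1) = max(0, 0.657) = 0.657
~(~((y & w) /\ w) & w) = 1 − 0.657 = 0.343
~~(~((y & w) /\ w) & w) = 1 − 0.343 = 0.657
w /\ ~~(~((y & w) /\ w) & w) = min(0.765, 0.657) = 0.657
~(w /\ ~~(~((y & w) /\ w) & w)) = 1 − 0.657 = 0.343

0.343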